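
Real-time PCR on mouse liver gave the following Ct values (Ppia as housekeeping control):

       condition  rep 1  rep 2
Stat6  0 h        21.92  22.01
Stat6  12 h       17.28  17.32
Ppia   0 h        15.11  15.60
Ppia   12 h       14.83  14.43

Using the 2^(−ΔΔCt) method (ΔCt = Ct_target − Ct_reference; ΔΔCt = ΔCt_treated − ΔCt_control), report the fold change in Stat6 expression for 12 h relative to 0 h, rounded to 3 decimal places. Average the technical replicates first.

Mean Ct: Stat6 0 h 21.965; Stat6 12 h 17.300; Ppia 0 h 15.355; Ppia 12 h 14.630
ΔCt(0 h) = 21.965 − 15.355 = 6.610
ΔCt(12 h) = 17.300 − 14.630 = 2.670
ΔΔCt = 2.670 − 6.610 = -3.940
Fold change = 2^(−(-3.940)) = 2^3.940 = 15.3482

15.348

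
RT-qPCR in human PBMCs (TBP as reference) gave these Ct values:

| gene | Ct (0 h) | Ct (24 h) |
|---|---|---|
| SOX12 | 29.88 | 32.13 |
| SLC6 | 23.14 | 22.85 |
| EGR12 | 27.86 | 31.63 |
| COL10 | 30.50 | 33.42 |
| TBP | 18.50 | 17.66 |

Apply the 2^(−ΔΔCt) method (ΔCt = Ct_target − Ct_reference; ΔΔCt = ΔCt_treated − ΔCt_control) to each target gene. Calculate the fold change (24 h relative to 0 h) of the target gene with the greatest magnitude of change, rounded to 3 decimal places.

0.041

SOX12: ΔΔCt = (32.13−17.66) − (29.88−18.50) = 14.47 − 11.38 = 3.09; fold change = 2^-3.09 = 0.117
SLC6: ΔΔCt = (22.85−17.66) − (23.14−18.50) = 5.19 − 4.64 = 0.55; fold change = 2^-0.55 = 0.683
EGR12: ΔΔCt = (31.63−17.66) − (27.86−18.50) = 13.97 − 9.36 = 4.61; fold change = 2^-4.61 = 0.041
COL10: ΔΔCt = (33.42−17.66) − (30.50−18.50) = 15.76 − 12.00 = 3.76; fold change = 2^-3.76 = 0.074
EGR12 has the largest |ΔΔCt| = 4.61.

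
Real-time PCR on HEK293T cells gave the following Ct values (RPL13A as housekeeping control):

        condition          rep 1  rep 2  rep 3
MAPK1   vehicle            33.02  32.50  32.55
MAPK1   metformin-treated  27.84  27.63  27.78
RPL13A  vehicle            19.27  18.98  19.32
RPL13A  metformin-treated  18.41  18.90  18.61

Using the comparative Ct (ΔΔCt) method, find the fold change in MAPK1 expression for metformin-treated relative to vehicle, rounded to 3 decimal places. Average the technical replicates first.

20.966

Mean Ct: MAPK1 vehicle 32.690; MAPK1 metformin-treated 27.750; RPL13A vehicle 19.190; RPL13A metformin-treated 18.640
ΔCt(vehicle) = 32.690 − 19.190 = 13.500
ΔCt(metformin-treated) = 27.750 − 18.640 = 9.110
ΔΔCt = 9.110 − 13.500 = -4.390
Fold change = 2^(−(-4.390)) = 2^4.390 = 20.9663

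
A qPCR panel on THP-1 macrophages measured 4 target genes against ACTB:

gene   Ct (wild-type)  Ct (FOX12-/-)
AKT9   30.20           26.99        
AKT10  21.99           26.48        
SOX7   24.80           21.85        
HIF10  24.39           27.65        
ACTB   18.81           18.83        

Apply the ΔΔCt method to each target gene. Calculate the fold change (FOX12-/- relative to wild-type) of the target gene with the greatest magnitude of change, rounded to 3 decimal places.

0.045

AKT9: ΔΔCt = (26.99−18.83) − (30.20−18.81) = 8.16 − 11.39 = -3.23; fold change = 2^3.23 = 9.383
AKT10: ΔΔCt = (26.48−18.83) − (21.99−18.81) = 7.65 − 3.18 = 4.47; fold change = 2^-4.47 = 0.045
SOX7: ΔΔCt = (21.85−18.83) − (24.80−18.81) = 3.02 − 5.99 = -2.97; fold change = 2^2.97 = 7.835
HIF10: ΔΔCt = (27.65−18.83) − (24.39−18.81) = 8.82 − 5.58 = 3.24; fold change = 2^-3.24 = 0.106
AKT10 has the largest |ΔΔCt| = 4.47.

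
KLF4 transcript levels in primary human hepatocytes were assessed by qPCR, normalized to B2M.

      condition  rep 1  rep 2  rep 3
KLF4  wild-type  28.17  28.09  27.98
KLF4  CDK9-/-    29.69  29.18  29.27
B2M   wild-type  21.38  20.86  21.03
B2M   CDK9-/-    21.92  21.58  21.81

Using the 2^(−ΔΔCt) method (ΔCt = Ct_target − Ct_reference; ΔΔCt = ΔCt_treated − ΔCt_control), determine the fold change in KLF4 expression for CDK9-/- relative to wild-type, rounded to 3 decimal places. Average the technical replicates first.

Mean Ct: KLF4 wild-type 28.080; KLF4 CDK9-/- 29.380; B2M wild-type 21.090; B2M CDK9-/- 21.770
ΔCt(wild-type) = 28.080 − 21.090 = 6.990
ΔCt(CDK9-/-) = 29.380 − 21.770 = 7.610
ΔΔCt = 7.610 − 6.990 = 0.620
Fold change = 2^(−0.620) = 0.6507

0.651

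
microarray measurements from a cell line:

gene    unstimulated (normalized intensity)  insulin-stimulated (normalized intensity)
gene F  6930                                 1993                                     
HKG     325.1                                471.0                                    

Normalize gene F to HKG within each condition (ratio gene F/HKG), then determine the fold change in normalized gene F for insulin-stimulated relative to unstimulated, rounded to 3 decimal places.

gene F/HKG (unstimulated) = 6930 / 325.1 = 21.317
gene F/HKG (insulin-stimulated) = 1993 / 471.0 = 4.2314
Fold change = 4.2314 / 21.317 = 0.1985

0.199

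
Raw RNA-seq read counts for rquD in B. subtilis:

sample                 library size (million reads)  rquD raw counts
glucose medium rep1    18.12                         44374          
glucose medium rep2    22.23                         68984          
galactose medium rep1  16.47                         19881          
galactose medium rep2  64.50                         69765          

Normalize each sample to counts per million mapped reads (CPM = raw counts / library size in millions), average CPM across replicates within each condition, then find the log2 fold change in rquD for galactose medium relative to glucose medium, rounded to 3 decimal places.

-1.278

CPM(glucose medium rep1) = 44374 / 18.12 = 2448.8962
CPM(glucose medium rep2) = 68984 / 22.23 = 3103.1939
CPM(galactose medium rep1) = 19881 / 16.47 = 1207.1038
CPM(galactose medium rep2) = 69765 / 64.50 = 1081.6279
mean CPM(glucose medium) = 2776.0451; mean CPM(galactose medium) = 1144.3659
Fold change = 1144.3659 / 2776.0451 = 0.41223
log2(0.41223) = -1.2785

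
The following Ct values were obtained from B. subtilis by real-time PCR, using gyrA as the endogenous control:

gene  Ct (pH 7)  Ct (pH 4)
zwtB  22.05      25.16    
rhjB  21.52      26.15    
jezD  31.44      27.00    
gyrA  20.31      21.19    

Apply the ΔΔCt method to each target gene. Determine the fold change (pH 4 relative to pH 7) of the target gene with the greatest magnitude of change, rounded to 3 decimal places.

zwtB: ΔΔCt = (25.16−21.19) − (22.05−20.31) = 3.97 − 1.74 = 2.23; fold change = 2^-2.23 = 0.213
rhjB: ΔΔCt = (26.15−21.19) − (21.52−20.31) = 4.96 − 1.21 = 3.75; fold change = 2^-3.75 = 0.074
jezD: ΔΔCt = (27.00−21.19) − (31.44−20.31) = 5.81 − 11.13 = -5.32; fold change = 2^5.32 = 39.947
jezD has the largest |ΔΔCt| = 5.32.

39.947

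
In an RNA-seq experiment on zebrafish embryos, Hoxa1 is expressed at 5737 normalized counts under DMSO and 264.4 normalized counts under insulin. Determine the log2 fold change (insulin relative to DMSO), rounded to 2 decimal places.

-4.44

Fold change = 264.4 / 5737 = 0.0461
log2(0.0461) = -4.440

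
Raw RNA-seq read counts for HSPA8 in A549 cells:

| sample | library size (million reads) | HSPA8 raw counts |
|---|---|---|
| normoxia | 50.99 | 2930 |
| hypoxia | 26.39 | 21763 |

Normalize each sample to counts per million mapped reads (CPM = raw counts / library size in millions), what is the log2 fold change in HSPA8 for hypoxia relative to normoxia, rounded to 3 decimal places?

CPM(normoxia) = 2930 / 50.99 = 57.4622
CPM(hypoxia) = 21763 / 26.39 = 824.6684
Fold change = 824.6684 / 57.4622 = 14.35148
log2(14.35148) = 3.8431

3.843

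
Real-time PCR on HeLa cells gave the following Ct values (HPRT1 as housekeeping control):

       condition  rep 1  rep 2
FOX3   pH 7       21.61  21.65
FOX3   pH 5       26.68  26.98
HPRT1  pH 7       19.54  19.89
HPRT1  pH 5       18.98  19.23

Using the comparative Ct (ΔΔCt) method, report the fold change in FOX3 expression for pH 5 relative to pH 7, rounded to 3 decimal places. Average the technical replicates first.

0.018

Mean Ct: FOX3 pH 7 21.630; FOX3 pH 5 26.830; HPRT1 pH 7 19.715; HPRT1 pH 5 19.105
ΔCt(pH 7) = 21.630 − 19.715 = 1.915
ΔCt(pH 5) = 26.830 − 19.105 = 7.725
ΔΔCt = 7.725 − 1.915 = 5.810
Fold change = 2^(−5.810) = 0.0178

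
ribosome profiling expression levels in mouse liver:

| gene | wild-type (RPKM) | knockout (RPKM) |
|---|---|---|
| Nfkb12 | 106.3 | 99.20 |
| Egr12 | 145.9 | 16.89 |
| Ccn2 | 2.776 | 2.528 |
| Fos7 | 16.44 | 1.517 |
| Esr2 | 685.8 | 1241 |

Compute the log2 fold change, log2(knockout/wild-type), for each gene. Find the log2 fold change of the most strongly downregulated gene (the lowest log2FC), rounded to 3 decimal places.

-3.438

log2(99.20/106.3) = -0.100  (Nfkb12)
log2(16.89/145.9) = -3.111  (Egr12)
log2(2.528/2.776) = -0.135  (Ccn2)
log2(1.517/16.44) = -3.438  (Fos7)
log2(1241/685.8) = 0.856  (Esr2)
Fos7 is most strongly downregulated.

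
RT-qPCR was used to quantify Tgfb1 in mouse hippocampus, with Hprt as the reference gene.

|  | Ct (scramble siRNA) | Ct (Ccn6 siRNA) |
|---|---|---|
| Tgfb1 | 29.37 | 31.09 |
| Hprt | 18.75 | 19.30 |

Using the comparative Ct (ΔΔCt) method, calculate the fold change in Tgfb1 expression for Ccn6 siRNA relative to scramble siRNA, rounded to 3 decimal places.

ΔCt(scramble siRNA) = 29.370 − 18.750 = 10.620
ΔCt(Ccn6 siRNA) = 31.090 − 19.300 = 11.790
ΔΔCt = 11.790 − 10.620 = 1.170
Fold change = 2^(−1.170) = 0.4444

0.444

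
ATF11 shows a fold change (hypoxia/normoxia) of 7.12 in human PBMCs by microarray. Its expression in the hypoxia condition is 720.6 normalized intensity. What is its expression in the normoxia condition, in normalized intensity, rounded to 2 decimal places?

normoxia expression = 720.6 / 7.12 = 101.21

101.21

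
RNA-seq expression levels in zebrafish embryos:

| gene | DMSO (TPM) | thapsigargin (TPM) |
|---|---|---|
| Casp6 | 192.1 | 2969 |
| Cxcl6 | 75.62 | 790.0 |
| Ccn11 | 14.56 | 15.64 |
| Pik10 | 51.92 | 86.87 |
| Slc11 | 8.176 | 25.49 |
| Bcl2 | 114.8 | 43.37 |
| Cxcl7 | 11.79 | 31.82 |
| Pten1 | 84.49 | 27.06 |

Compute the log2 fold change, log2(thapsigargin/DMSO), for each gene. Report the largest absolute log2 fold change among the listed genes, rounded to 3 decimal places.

log2(2969/192.1) = 3.950  (Casp6)
log2(790.0/75.62) = 3.385  (Cxcl6)
log2(15.64/14.56) = 0.103  (Ccn11)
log2(86.87/51.92) = 0.743  (Pik10)
log2(25.49/8.176) = 1.640  (Slc11)
log2(43.37/114.8) = -1.404  (Bcl2)
log2(31.82/11.79) = 1.432  (Cxcl7)
log2(27.06/84.49) = -1.643  (Pten1)
The largest magnitude belongs to Casp6.

3.950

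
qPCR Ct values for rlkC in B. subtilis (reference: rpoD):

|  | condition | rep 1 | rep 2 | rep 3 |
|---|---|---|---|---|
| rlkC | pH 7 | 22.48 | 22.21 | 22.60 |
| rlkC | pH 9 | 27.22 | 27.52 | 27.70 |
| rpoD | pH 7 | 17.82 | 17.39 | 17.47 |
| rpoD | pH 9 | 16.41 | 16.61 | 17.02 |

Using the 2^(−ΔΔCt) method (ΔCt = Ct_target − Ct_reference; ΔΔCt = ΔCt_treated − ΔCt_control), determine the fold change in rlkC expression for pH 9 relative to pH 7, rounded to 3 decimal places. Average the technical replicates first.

Mean Ct: rlkC pH 7 22.430; rlkC pH 9 27.480; rpoD pH 7 17.560; rpoD pH 9 16.680
ΔCt(pH 7) = 22.430 − 17.560 = 4.870
ΔCt(pH 9) = 27.480 − 16.680 = 10.800
ΔΔCt = 10.800 − 4.870 = 5.930
Fold change = 2^(−5.930) = 0.0164

0.016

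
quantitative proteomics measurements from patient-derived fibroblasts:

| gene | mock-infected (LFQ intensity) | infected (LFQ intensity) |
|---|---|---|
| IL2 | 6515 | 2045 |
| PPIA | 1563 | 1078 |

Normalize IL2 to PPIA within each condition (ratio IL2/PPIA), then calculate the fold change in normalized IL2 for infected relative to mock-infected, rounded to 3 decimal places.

IL2/PPIA (mock-infected) = 6515 / 1563 = 4.1683
IL2/PPIA (infected) = 2045 / 1078 = 1.897
Fold change = 1.897 / 4.1683 = 0.4551

0.455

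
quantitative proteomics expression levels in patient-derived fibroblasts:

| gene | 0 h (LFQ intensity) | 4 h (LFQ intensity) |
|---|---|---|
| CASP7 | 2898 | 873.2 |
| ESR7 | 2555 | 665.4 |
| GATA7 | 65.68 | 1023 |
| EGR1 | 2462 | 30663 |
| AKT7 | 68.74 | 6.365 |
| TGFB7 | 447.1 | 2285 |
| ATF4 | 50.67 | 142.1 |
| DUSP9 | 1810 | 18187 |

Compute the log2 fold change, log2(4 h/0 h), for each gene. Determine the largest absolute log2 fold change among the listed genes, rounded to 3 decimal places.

log2(873.2/2898) = -1.731  (CASP7)
log2(665.4/2555) = -1.941  (ESR7)
log2(1023/65.68) = 3.961  (GATA7)
log2(30663/2462) = 3.639  (EGR1)
log2(6.365/68.74) = -3.433  (AKT7)
log2(2285/447.1) = 2.354  (TGFB7)
log2(142.1/50.67) = 1.488  (ATF4)
log2(18187/1810) = 3.329  (DUSP9)
The largest magnitude belongs to GATA7.

3.961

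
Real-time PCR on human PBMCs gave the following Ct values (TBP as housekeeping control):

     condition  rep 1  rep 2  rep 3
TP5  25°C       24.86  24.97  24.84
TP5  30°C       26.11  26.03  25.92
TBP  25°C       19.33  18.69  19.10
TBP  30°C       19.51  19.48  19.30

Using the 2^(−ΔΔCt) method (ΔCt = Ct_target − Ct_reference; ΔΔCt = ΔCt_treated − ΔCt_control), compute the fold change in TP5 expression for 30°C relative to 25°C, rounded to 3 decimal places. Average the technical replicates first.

Mean Ct: TP5 25°C 24.890; TP5 30°C 26.020; TBP 25°C 19.040; TBP 30°C 19.430
ΔCt(25°C) = 24.890 − 19.040 = 5.850
ΔCt(30°C) = 26.020 − 19.430 = 6.590
ΔΔCt = 6.590 − 5.850 = 0.740
Fold change = 2^(−0.740) = 0.5987

0.599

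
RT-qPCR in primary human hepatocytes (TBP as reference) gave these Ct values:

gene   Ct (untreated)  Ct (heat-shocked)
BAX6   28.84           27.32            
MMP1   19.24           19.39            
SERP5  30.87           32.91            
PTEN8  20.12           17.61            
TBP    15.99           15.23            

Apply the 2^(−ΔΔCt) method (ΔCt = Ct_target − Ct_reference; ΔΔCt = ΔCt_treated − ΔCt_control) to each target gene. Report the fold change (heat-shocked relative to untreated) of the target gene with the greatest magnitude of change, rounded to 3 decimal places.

0.144

BAX6: ΔΔCt = (27.32−15.23) − (28.84−15.99) = 12.09 − 12.85 = -0.76; fold change = 2^0.76 = 1.693
MMP1: ΔΔCt = (19.39−15.23) − (19.24−15.99) = 4.16 − 3.25 = 0.91; fold change = 2^-0.91 = 0.532
SERP5: ΔΔCt = (32.91−15.23) − (30.87−15.99) = 17.68 − 14.88 = 2.80; fold change = 2^-2.80 = 0.144
PTEN8: ΔΔCt = (17.61−15.23) − (20.12−15.99) = 2.38 − 4.13 = -1.75; fold change = 2^1.75 = 3.364
SERP5 has the largest |ΔΔCt| = 2.80.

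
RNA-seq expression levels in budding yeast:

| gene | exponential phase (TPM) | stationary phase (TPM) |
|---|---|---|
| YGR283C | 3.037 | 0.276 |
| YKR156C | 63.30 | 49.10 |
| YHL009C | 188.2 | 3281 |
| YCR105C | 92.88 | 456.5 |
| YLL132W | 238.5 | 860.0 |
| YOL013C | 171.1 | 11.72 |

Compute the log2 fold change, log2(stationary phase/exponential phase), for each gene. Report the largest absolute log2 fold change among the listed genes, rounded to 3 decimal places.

4.124

log2(0.276/3.037) = -3.460  (YGR283C)
log2(49.10/63.30) = -0.366  (YKR156C)
log2(3281/188.2) = 4.124  (YHL009C)
log2(456.5/92.88) = 2.297  (YCR105C)
log2(860.0/238.5) = 1.850  (YLL132W)
log2(11.72/171.1) = -3.868  (YOL013C)
The largest magnitude belongs to YHL009C.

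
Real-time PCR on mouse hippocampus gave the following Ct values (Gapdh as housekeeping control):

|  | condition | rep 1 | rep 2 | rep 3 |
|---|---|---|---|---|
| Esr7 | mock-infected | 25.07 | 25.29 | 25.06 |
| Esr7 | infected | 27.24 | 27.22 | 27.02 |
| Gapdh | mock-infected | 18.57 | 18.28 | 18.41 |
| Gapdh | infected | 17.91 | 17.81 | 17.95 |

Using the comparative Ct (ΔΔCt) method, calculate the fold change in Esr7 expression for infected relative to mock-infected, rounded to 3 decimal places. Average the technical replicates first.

0.171

Mean Ct: Esr7 mock-infected 25.140; Esr7 infected 27.160; Gapdh mock-infected 18.420; Gapdh infected 17.890
ΔCt(mock-infected) = 25.140 − 18.420 = 6.720
ΔCt(infected) = 27.160 − 17.890 = 9.270
ΔΔCt = 9.270 − 6.720 = 2.550
Fold change = 2^(−2.550) = 0.1708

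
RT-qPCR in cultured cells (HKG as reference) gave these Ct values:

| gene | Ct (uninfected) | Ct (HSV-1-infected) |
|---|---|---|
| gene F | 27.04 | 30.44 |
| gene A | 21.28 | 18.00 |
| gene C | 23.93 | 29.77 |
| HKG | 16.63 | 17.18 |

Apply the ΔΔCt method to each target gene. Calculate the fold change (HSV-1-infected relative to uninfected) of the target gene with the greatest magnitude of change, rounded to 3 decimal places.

gene F: ΔΔCt = (30.44−17.18) − (27.04−16.63) = 13.26 − 10.41 = 2.85; fold change = 2^-2.85 = 0.139
gene A: ΔΔCt = (18.00−17.18) − (21.28−16.63) = 0.82 − 4.65 = -3.83; fold change = 2^3.83 = 14.221
gene C: ΔΔCt = (29.77−17.18) − (23.93−16.63) = 12.59 − 7.30 = 5.29; fold change = 2^-5.29 = 0.026
gene C has the largest |ΔΔCt| = 5.29.

0.026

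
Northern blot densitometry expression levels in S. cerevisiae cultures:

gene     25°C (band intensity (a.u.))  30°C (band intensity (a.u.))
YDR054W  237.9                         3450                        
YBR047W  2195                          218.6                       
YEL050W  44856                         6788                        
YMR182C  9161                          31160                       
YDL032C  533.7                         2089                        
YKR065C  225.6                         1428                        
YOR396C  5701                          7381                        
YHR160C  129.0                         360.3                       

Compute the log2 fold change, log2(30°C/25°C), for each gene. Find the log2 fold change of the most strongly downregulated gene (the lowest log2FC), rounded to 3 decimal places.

-3.328

log2(3450/237.9) = 3.858  (YDR054W)
log2(218.6/2195) = -3.328  (YBR047W)
log2(6788/44856) = -2.724  (YEL050W)
log2(31160/9161) = 1.766  (YMR182C)
log2(2089/533.7) = 1.969  (YDL032C)
log2(1428/225.6) = 2.662  (YKR065C)
log2(7381/5701) = 0.373  (YOR396C)
log2(360.3/129.0) = 1.482  (YHR160C)
YBR047W is most strongly downregulated.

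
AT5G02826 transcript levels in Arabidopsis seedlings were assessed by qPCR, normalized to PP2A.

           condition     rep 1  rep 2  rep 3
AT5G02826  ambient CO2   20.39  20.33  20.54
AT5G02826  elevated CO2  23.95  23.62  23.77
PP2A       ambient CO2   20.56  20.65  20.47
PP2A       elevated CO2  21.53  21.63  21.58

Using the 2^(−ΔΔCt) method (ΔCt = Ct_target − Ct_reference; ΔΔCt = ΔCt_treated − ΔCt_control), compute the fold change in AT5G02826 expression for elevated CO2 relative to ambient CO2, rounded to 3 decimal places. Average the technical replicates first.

Mean Ct: AT5G02826 ambient CO2 20.420; AT5G02826 elevated CO2 23.780; PP2A ambient CO2 20.560; PP2A elevated CO2 21.580
ΔCt(ambient CO2) = 20.420 − 20.560 = -0.140
ΔCt(elevated CO2) = 23.780 − 21.580 = 2.200
ΔΔCt = 2.200 − (-0.140) = 2.340
Fold change = 2^(−2.340) = 0.1975

0.198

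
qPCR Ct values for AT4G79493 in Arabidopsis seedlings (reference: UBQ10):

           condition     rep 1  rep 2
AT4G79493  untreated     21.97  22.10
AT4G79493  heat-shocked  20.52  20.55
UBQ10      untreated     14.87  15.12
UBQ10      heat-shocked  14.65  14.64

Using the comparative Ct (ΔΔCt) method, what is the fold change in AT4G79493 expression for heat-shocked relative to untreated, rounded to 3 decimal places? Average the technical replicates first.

Mean Ct: AT4G79493 untreated 22.035; AT4G79493 heat-shocked 20.535; UBQ10 untreated 14.995; UBQ10 heat-shocked 14.645
ΔCt(untreated) = 22.035 − 14.995 = 7.040
ΔCt(heat-shocked) = 20.535 − 14.645 = 5.890
ΔΔCt = 5.890 − 7.040 = -1.150
Fold change = 2^(−(-1.150)) = 2^1.150 = 2.2191

2.219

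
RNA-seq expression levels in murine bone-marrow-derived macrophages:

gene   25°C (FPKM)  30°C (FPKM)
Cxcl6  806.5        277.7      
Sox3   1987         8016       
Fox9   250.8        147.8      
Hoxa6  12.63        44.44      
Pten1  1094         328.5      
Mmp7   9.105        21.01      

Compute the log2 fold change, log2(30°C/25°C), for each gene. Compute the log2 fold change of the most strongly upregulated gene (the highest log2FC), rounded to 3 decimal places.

2.012

log2(277.7/806.5) = -1.538  (Cxcl6)
log2(8016/1987) = 2.012  (Sox3)
log2(147.8/250.8) = -0.763  (Fox9)
log2(44.44/12.63) = 1.815  (Hoxa6)
log2(328.5/1094) = -1.736  (Pten1)
log2(21.01/9.105) = 1.206  (Mmp7)
Sox3 is most strongly upregulated.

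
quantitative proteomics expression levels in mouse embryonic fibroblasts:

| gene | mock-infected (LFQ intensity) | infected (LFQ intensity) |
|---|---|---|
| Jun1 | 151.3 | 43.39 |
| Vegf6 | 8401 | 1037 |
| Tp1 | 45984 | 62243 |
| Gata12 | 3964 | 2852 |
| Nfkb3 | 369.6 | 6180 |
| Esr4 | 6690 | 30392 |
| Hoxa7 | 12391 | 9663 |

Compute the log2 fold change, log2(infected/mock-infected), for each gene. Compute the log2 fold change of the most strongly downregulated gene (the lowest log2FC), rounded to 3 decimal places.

-3.018

log2(43.39/151.3) = -1.802  (Jun1)
log2(1037/8401) = -3.018  (Vegf6)
log2(62243/45984) = 0.437  (Tp1)
log2(2852/3964) = -0.475  (Gata12)
log2(6180/369.6) = 4.064  (Nfkb3)
log2(30392/6690) = 2.184  (Esr4)
log2(9663/12391) = -0.359  (Hoxa7)
Vegf6 is most strongly downregulated.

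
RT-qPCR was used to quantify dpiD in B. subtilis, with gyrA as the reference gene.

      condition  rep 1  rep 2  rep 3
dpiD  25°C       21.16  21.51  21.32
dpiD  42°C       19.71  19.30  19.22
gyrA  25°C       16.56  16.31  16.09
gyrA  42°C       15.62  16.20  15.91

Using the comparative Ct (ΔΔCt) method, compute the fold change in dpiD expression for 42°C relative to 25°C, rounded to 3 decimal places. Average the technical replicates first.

2.848

Mean Ct: dpiD 25°C 21.330; dpiD 42°C 19.410; gyrA 25°C 16.320; gyrA 42°C 15.910
ΔCt(25°C) = 21.330 − 16.320 = 5.010
ΔCt(42°C) = 19.410 − 15.910 = 3.500
ΔΔCt = 3.500 − 5.010 = -1.510
Fold change = 2^(−(-1.510)) = 2^1.510 = 2.8481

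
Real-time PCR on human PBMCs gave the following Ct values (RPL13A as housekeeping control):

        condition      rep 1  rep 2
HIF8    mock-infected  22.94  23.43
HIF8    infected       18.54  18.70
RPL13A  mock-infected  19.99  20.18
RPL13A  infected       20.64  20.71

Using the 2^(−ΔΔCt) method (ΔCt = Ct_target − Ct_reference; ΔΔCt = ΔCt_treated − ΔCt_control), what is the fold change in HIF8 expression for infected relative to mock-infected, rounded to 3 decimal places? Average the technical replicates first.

35.629

Mean Ct: HIF8 mock-infected 23.185; HIF8 infected 18.620; RPL13A mock-infected 20.085; RPL13A infected 20.675
ΔCt(mock-infected) = 23.185 − 20.085 = 3.100
ΔCt(infected) = 18.620 − 20.675 = -2.055
ΔΔCt = -2.055 − 3.100 = -5.155
Fold change = 2^(−(-5.155)) = 2^5.155 = 35.6295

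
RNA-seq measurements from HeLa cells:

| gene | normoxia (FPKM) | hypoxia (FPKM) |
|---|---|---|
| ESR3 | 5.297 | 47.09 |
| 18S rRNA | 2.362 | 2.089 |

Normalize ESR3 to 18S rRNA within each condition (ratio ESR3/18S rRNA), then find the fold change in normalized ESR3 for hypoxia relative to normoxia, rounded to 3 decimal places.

ESR3/18S rRNA (normoxia) = 5.297 / 2.362 = 2.2426
ESR3/18S rRNA (hypoxia) = 47.09 / 2.089 = 22.542
Fold change = 22.542 / 2.2426 = 10.0517

10.052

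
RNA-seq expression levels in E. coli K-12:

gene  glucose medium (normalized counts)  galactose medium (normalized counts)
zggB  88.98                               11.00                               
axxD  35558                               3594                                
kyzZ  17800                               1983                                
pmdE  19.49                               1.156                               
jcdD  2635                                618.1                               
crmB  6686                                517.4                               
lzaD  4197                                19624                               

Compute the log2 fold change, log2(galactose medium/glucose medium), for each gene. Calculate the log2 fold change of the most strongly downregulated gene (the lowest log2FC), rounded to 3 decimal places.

-4.076

log2(11.00/88.98) = -3.016  (zggB)
log2(3594/35558) = -3.307  (axxD)
log2(1983/17800) = -3.166  (kyzZ)
log2(1.156/19.49) = -4.076  (pmdE)
log2(618.1/2635) = -2.092  (jcdD)
log2(517.4/6686) = -3.692  (crmB)
log2(19624/4197) = 2.225  (lzaD)
pmdE is most strongly downregulated.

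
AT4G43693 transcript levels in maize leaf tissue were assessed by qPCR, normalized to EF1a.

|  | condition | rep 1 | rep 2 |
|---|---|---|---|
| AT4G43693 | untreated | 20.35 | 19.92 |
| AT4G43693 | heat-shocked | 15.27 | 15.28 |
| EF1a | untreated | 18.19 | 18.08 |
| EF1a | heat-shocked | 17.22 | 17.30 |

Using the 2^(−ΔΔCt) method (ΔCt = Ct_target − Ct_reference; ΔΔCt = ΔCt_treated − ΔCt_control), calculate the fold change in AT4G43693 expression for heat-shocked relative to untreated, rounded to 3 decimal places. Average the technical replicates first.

Mean Ct: AT4G43693 untreated 20.135; AT4G43693 heat-shocked 15.275; EF1a untreated 18.135; EF1a heat-shocked 17.260
ΔCt(untreated) = 20.135 − 18.135 = 2.000
ΔCt(heat-shocked) = 15.275 − 17.260 = -1.985
ΔΔCt = -1.985 − 2.000 = -3.985
Fold change = 2^(−(-3.985)) = 2^3.985 = 15.8345

15.835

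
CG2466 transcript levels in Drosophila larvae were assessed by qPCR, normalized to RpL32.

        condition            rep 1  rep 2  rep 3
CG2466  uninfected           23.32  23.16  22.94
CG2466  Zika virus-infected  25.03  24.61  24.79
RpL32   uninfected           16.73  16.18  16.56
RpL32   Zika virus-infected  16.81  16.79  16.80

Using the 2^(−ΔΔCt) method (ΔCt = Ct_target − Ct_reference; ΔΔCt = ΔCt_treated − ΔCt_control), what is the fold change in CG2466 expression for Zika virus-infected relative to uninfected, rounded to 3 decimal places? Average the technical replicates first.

Mean Ct: CG2466 uninfected 23.140; CG2466 Zika virus-infected 24.810; RpL32 uninfected 16.490; RpL32 Zika virus-infected 16.800
ΔCt(uninfected) = 23.140 − 16.490 = 6.650
ΔCt(Zika virus-infected) = 24.810 − 16.800 = 8.010
ΔΔCt = 8.010 − 6.650 = 1.360
Fold change = 2^(−1.360) = 0.3896

0.390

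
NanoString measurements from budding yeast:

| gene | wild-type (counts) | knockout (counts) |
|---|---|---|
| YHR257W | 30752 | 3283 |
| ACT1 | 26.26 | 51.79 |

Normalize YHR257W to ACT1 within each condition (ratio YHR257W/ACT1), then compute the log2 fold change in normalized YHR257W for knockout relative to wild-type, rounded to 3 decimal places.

YHR257W/ACT1 (wild-type) = 30752 / 26.26 = 1171.1
YHR257W/ACT1 (knockout) = 3283 / 51.79 = 63.391
Fold change = 63.391 / 1171.1 = 0.0541
log2(0.0541) = -4.2074

-4.207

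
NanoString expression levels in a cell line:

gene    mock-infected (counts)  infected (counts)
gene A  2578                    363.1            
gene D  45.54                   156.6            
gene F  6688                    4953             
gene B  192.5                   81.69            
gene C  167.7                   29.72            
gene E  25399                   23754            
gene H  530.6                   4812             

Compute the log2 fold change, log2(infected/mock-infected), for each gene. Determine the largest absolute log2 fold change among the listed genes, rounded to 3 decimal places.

3.181

log2(363.1/2578) = -2.828  (gene A)
log2(156.6/45.54) = 1.782  (gene D)
log2(4953/6688) = -0.433  (gene F)
log2(81.69/192.5) = -1.237  (gene B)
log2(29.72/167.7) = -2.496  (gene C)
log2(23754/25399) = -0.097  (gene E)
log2(4812/530.6) = 3.181  (gene H)
The largest magnitude belongs to gene H.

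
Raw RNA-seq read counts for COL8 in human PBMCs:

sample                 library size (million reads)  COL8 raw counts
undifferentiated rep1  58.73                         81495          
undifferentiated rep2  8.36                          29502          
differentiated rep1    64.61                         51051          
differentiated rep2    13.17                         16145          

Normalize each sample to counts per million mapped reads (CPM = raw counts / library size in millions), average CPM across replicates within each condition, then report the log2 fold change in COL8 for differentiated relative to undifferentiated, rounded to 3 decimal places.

CPM(undifferentiated rep1) = 81495 / 58.73 = 1387.6213
CPM(undifferentiated rep2) = 29502 / 8.36 = 3528.9474
CPM(differentiated rep1) = 51051 / 64.61 = 790.1408
CPM(differentiated rep2) = 16145 / 13.17 = 1225.8922
mean CPM(undifferentiated) = 2458.2843; mean CPM(differentiated) = 1008.0165
Fold change = 1008.0165 / 2458.2843 = 0.41005
log2(0.41005) = -1.2861

-1.286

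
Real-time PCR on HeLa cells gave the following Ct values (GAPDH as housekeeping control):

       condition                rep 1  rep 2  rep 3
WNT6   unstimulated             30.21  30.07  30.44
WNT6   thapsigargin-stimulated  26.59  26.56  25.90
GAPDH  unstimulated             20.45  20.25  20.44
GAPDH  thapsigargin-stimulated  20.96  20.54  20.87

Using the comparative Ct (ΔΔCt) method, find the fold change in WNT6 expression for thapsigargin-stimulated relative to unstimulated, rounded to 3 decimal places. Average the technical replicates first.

19.698

Mean Ct: WNT6 unstimulated 30.240; WNT6 thapsigargin-stimulated 26.350; GAPDH unstimulated 20.380; GAPDH thapsigargin-stimulated 20.790
ΔCt(unstimulated) = 30.240 − 20.380 = 9.860
ΔCt(thapsigargin-stimulated) = 26.350 − 20.790 = 5.560
ΔΔCt = 5.560 − 9.860 = -4.300
Fold change = 2^(−(-4.300)) = 2^4.300 = 19.6983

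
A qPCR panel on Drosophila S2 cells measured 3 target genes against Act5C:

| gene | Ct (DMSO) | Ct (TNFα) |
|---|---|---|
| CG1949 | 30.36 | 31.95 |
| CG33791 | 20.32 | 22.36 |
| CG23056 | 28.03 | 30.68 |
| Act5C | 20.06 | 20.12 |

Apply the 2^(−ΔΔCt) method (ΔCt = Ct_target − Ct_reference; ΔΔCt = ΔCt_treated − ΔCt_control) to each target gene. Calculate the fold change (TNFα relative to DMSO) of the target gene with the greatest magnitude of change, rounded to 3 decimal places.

0.166

CG1949: ΔΔCt = (31.95−20.12) − (30.36−20.06) = 11.83 − 10.30 = 1.53; fold change = 2^-1.53 = 0.346
CG33791: ΔΔCt = (22.36−20.12) − (20.32−20.06) = 2.24 − 0.26 = 1.98; fold change = 2^-1.98 = 0.253
CG23056: ΔΔCt = (30.68−20.12) − (28.03−20.06) = 10.56 − 7.97 = 2.59; fold change = 2^-2.59 = 0.166
CG23056 has the largest |ΔΔCt| = 2.59.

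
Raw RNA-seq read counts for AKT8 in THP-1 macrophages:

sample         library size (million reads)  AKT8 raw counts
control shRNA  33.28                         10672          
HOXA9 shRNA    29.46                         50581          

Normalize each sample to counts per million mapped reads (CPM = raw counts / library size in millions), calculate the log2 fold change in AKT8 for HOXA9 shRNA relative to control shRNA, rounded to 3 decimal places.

2.421

CPM(control shRNA) = 10672 / 33.28 = 320.6731
CPM(HOXA9 shRNA) = 50581 / 29.46 = 1716.9382
Fold change = 1716.9382 / 320.6731 = 5.35417
log2(5.35417) = 2.4207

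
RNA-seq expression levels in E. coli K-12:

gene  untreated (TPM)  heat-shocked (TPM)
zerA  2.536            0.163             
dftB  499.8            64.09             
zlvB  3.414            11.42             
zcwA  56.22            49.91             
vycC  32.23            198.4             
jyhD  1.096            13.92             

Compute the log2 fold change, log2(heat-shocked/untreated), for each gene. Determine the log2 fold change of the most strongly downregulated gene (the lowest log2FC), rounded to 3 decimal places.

log2(0.163/2.536) = -3.960  (zerA)
log2(64.09/499.8) = -2.963  (dftB)
log2(11.42/3.414) = 1.742  (zlvB)
log2(49.91/56.22) = -0.172  (zcwA)
log2(198.4/32.23) = 2.622  (vycC)
log2(13.92/1.096) = 3.667  (jyhD)
zerA is most strongly downregulated.

-3.960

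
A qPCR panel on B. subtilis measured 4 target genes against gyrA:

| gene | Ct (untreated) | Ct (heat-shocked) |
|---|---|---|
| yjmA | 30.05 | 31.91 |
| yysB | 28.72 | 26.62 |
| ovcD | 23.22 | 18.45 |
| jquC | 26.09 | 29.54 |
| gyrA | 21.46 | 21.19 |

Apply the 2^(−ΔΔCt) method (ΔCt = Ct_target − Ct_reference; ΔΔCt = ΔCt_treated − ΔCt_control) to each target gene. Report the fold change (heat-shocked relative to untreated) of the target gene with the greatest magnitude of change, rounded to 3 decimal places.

yjmA: ΔΔCt = (31.91−21.19) − (30.05−21.46) = 10.72 − 8.59 = 2.13; fold change = 2^-2.13 = 0.228
yysB: ΔΔCt = (26.62−21.19) − (28.72−21.46) = 5.43 − 7.26 = -1.83; fold change = 2^1.83 = 3.555
ovcD: ΔΔCt = (18.45−21.19) − (23.22−21.46) = -2.74 − 1.76 = -4.50; fold change = 2^4.50 = 22.627
jquC: ΔΔCt = (29.54−21.19) − (26.09−21.46) = 8.35 − 4.63 = 3.72; fold change = 2^-3.72 = 0.076
ovcD has the largest |ΔΔCt| = 4.50.

22.627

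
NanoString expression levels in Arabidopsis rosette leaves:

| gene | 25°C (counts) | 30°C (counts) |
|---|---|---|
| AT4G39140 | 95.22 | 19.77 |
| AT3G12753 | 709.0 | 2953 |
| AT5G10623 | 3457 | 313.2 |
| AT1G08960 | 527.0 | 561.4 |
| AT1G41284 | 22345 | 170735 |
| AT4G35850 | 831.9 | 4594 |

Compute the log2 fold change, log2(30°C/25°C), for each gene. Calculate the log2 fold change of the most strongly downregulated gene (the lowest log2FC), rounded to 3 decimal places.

log2(19.77/95.22) = -2.268  (AT4G39140)
log2(2953/709.0) = 2.058  (AT3G12753)
log2(313.2/3457) = -3.464  (AT5G10623)
log2(561.4/527.0) = 0.091  (AT1G08960)
log2(170735/22345) = 2.934  (AT1G41284)
log2(4594/831.9) = 2.465  (AT4G35850)
AT5G10623 is most strongly downregulated.

-3.464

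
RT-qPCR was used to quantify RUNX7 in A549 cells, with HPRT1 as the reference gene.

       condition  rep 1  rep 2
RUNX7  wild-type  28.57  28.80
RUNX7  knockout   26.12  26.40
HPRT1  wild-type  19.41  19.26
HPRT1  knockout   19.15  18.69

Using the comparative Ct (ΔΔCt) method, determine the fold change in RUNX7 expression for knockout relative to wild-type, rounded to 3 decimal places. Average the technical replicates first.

Mean Ct: RUNX7 wild-type 28.685; RUNX7 knockout 26.260; HPRT1 wild-type 19.335; HPRT1 knockout 18.920
ΔCt(wild-type) = 28.685 − 19.335 = 9.350
ΔCt(knockout) = 26.260 − 18.920 = 7.340
ΔΔCt = 7.340 − 9.350 = -2.010
Fold change = 2^(−(-2.010)) = 2^2.010 = 4.0278

4.028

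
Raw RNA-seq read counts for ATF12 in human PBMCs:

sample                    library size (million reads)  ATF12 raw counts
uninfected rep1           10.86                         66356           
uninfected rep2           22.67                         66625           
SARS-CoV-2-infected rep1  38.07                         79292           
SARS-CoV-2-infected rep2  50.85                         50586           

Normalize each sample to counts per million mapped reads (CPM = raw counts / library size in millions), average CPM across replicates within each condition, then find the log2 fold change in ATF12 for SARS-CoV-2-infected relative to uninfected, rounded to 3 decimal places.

-1.556

CPM(uninfected rep1) = 66356 / 10.86 = 6110.1289
CPM(uninfected rep2) = 66625 / 22.67 = 2938.9060
CPM(SARS-CoV-2-infected rep1) = 79292 / 38.07 = 2082.7949
CPM(SARS-CoV-2-infected rep2) = 50586 / 50.85 = 994.8083
mean CPM(uninfected) = 4524.5175; mean CPM(SARS-CoV-2-infected) = 1538.8016
Fold change = 1538.8016 / 4524.5175 = 0.34010
log2(0.34010) = -1.5560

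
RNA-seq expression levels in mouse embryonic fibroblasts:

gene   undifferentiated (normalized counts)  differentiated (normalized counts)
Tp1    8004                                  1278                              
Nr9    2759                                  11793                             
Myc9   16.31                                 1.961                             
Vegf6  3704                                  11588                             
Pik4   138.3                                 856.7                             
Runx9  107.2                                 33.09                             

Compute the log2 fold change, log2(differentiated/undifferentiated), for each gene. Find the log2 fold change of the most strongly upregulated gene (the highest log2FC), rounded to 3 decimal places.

log2(1278/8004) = -2.647  (Tp1)
log2(11793/2759) = 2.096  (Nr9)
log2(1.961/16.31) = -3.056  (Myc9)
log2(11588/3704) = 1.645  (Vegf6)
log2(856.7/138.3) = 2.631  (Pik4)
log2(33.09/107.2) = -1.696  (Runx9)
Pik4 is most strongly upregulated.

2.631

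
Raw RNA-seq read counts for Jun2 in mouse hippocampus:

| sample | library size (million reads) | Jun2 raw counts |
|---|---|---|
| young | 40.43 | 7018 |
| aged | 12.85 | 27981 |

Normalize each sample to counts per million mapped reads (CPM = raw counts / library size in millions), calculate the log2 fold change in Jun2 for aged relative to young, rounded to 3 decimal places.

CPM(young) = 7018 / 40.43 = 173.5840
CPM(aged) = 27981 / 12.85 = 2177.5097
Fold change = 2177.5097 / 173.5840 = 12.54442
log2(12.54442) = 3.6490

3.649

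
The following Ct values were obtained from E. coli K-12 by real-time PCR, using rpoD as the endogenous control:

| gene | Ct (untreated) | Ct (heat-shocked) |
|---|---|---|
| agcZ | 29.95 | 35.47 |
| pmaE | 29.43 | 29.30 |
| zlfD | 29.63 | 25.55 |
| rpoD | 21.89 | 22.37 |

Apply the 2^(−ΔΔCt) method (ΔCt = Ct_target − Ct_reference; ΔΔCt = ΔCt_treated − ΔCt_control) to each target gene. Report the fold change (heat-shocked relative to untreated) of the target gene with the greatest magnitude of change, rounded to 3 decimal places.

agcZ: ΔΔCt = (35.47−22.37) − (29.95−21.89) = 13.10 − 8.06 = 5.04; fold change = 2^-5.04 = 0.030
pmaE: ΔΔCt = (29.30−22.37) − (29.43−21.89) = 6.93 − 7.54 = -0.61; fold change = 2^0.61 = 1.526
zlfD: ΔΔCt = (25.55−22.37) − (29.63−21.89) = 3.18 − 7.74 = -4.56; fold change = 2^4.56 = 23.588
agcZ has the largest |ΔΔCt| = 5.04.

0.030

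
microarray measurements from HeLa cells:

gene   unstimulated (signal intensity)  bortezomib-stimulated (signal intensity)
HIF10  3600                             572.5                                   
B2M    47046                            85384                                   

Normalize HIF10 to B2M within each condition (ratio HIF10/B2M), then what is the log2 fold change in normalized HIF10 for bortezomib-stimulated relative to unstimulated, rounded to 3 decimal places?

-3.513

HIF10/B2M (unstimulated) = 3600 / 47046 = 0.076521
HIF10/B2M (bortezomib-stimulated) = 572.5 / 85384 = 0.006705
Fold change = 0.006705 / 0.076521 = 0.0876
log2(0.0876) = -3.5125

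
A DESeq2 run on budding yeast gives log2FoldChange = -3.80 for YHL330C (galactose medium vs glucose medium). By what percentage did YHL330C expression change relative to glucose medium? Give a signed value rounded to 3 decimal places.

-92.821%

Fold change = 2^(-3.80) = 0.0718
Percent change = (FC − 1) × 100% = (0.0718 − 1) × 100 = -92.821%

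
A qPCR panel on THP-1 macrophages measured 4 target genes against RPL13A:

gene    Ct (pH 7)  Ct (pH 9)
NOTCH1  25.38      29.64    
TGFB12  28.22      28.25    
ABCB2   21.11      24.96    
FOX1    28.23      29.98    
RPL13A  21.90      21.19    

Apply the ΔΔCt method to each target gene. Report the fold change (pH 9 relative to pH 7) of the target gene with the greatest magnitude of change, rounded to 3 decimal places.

0.032

NOTCH1: ΔΔCt = (29.64−21.19) − (25.38−21.90) = 8.45 − 3.48 = 4.97; fold change = 2^-4.97 = 0.032
TGFB12: ΔΔCt = (28.25−21.19) − (28.22−21.90) = 7.06 − 6.32 = 0.74; fold change = 2^-0.74 = 0.599
ABCB2: ΔΔCt = (24.96−21.19) − (21.11−21.90) = 3.77 − (-0.79) = 4.56; fold change = 2^-4.56 = 0.042
FOX1: ΔΔCt = (29.98−21.19) − (28.23−21.90) = 8.79 − 6.33 = 2.46; fold change = 2^-2.46 = 0.182
NOTCH1 has the largest |ΔΔCt| = 4.97.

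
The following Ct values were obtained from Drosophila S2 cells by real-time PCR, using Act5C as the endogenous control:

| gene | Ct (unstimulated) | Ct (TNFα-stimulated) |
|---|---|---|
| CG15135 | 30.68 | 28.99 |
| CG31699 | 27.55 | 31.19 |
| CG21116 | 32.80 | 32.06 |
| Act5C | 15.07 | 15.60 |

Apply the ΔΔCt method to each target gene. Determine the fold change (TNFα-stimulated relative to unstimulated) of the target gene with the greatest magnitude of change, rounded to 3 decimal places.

CG15135: ΔΔCt = (28.99−15.60) − (30.68−15.07) = 13.39 − 15.61 = -2.22; fold change = 2^2.22 = 4.659
CG31699: ΔΔCt = (31.19−15.60) − (27.55−15.07) = 15.59 − 12.48 = 3.11; fold change = 2^-3.11 = 0.116
CG21116: ΔΔCt = (32.06−15.60) − (32.80−15.07) = 16.46 − 17.73 = -1.27; fold change = 2^1.27 = 2.412
CG31699 has the largest |ΔΔCt| = 3.11.

0.116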